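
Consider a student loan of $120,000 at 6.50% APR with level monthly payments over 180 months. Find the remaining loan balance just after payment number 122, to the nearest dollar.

$51,909

With monthly rate i = 6.5%/12 = 0.0054167, the balance after k of n payments is P · [(1+i)^n − (1+i)^k] / [(1+i)^n − 1].
(1+0.0054167)^180 = 2.64420082 and (1+0.0054167)^122 = 1.93295518, so the balance is 120,000 × (2.64420082 − 1.93295518) / (2.64420082 − 1) = $51,909.40.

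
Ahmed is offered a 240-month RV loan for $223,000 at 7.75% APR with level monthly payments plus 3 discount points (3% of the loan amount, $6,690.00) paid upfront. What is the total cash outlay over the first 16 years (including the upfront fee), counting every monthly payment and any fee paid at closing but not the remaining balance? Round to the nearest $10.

$358,190

At 7.75% the monthly rate is 0.0064583, so the payment is 223,000 × 0.0064583 / (1 − 1.0064583^−240) = $1,830.72.
Total outlay = 192 × $1,830.72 + $6,690.00 = $358,188.24.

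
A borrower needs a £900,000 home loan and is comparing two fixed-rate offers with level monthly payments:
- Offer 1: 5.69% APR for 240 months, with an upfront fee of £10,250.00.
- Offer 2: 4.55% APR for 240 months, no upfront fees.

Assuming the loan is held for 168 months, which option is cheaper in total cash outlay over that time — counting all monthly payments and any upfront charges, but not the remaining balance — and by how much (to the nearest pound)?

Offer 2 by £105,976

Offer 1: monthly rate = 5.69%/12 = 0.0047417; payment = 900,000 × 0.0047417 / (1 − (1+0.0047417)^−240) = £6,287.96.
Offer 2: monthly rate = 4.55%/12 = 0.0037917; payment = 900,000 × 0.0037917 / (1 − (1+0.0037917)^−240) = £5,718.16.
Over 168 months: Offer 1 costs 168 × £6,287.96 + £10,250.00 = £1,066,627.28; Offer 2 costs 168 × £5,718.16 = £960,650.88.
Offer 2 is cheaper by £1,066,627.28 − £960,650.88 = £105,976.40.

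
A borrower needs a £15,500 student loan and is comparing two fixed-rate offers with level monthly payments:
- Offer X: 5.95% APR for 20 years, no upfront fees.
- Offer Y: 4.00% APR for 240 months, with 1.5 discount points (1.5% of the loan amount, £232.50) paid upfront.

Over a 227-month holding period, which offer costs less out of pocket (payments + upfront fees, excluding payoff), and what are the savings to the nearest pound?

Offer X: monthly rate = 5.95%/12 = 0.0049583; payment = 15,500 × 0.0049583 / (1 − (1+0.0049583)^−240) = £110.60.
Offer Y: at 4.00% the monthly rate is 0.0033333, so the payment is 15,500 × 0.0033333 / (1 − 1.0033333^−240) = £93.93.
Over 227 months: Offer X costs 227 × £110.60 = £25,106.20; Offer Y costs 227 × £93.93 + £232.50 = £21,554.61.
Offer Y is cheaper by £25,106.20 − £21,554.61 = £3,551.59.

Offer Y by £3,552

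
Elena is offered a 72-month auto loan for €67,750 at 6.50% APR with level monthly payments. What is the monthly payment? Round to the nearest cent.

€1,138.87

At 6.50% the monthly rate is 0.0054167, so the payment is 67,750 × 0.0054167 / (1 − 1.0054167^−72) = €1,138.87.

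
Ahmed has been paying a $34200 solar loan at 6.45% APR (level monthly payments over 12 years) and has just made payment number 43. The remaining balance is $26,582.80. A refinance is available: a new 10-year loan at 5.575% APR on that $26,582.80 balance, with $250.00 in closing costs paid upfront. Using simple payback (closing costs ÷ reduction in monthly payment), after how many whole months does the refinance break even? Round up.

Current payment = 34,200 × 6.45%/12 / (1 − (1+0.0053750)^−144) = $341.76.
Refinanced payment = 26,582.80 × 0.0046458 / (1 − (1+0.0046458)^−120) = $289.48.
Monthly savings = $341.76 − $289.48 = $52.28.
Break-even = $250.00 / $52.28 = 4.78 → 5 months.

5 months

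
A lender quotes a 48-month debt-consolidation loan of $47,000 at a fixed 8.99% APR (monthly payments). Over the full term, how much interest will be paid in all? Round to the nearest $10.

$9,130

At 8.99% the monthly rate is 0.0074917, so the payment is 47,000 × 0.0074917 / (1 − 1.0074917^−48) = $1,169.37.
Total paid = 48 × $1,169.37 = $56,129.76; interest = $56,129.76 − $47,000 = $9,129.76.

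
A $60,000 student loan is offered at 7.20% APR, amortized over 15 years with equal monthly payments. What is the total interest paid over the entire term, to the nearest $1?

At 7.20% the monthly rate is 0.0060000, so the payment is 60,000 × 0.0060000 / (1 − 1.0060000^−180) = $546.03.
Total paid = 180 × $546.03 = $98,285.40; interest = $98,285.40 − $60,000 = $38,285.40.

$38,285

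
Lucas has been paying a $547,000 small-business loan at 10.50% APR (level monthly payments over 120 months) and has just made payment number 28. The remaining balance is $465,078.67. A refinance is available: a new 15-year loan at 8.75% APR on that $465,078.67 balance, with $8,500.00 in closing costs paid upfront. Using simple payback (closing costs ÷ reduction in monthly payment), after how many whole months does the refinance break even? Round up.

Current payment = 547,000 × 10.5%/12 / (1 − (1+0.0087500)^−120) = $7,380.94.
Refinanced payment = 465,078.67 × 0.0072917 / (1 − (1+0.0072917)^−180) = $4,648.22.
Monthly savings = $7,380.94 − $4,648.22 = $2,732.72.
Break-even = $8,500.00 / $2,732.72 = 3.11 → 4 months.

4 months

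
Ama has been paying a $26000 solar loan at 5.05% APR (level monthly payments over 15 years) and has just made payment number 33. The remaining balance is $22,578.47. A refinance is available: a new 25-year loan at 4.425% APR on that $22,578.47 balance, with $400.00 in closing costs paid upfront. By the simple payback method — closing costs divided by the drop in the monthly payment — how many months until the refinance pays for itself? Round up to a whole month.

Current payment = 26,000 × 5.05%/12 / (1 − (1+0.0042083)^−180) = $206.28.
Refinanced payment = 22,578.47 × 0.0036875 / (1 − (1+0.0036875)^−300) = $124.54.
Monthly savings = $206.28 − $124.54 = $81.74.
Break-even = $400.00 / $81.74 = 4.89 → 5 months.

5 months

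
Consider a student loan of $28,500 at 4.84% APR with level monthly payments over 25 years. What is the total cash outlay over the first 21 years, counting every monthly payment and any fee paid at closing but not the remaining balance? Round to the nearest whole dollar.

At 4.84% the monthly rate is 0.0040333, so the payment is 28,500 × 0.0040333 / (1 − 1.0040333^−300) = $163.96.
Total outlay = 252 × $163.96 = $41,317.92.

$41,318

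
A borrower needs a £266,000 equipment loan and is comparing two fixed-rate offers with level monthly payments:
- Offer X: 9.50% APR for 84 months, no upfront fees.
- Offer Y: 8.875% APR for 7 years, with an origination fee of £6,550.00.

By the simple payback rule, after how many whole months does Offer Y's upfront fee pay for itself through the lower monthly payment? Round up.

Offer X: monthly rate = 9.5%/12 = 0.0079167; payment = 266,000 × 0.0079167 / (1 − (1+0.0079167)^−84) = £4,347.50.
Offer Y: monthly rate = 8.875%/12 = 0.0073958; payment = 266,000 × 0.0073958 / (1 − (1+0.0073958)^−84) = £4,262.84.
Monthly savings = £4,347.50 − £4,262.84 = £84.66.
Break-even = £6,550.00 / £84.66 = 77.37 → 78 months.

78 months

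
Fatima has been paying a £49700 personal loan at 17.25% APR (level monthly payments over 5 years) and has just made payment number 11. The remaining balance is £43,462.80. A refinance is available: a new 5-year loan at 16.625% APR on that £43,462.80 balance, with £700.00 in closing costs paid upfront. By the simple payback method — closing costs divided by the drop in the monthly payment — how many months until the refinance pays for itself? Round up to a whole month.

5 months

Current payment = 49,700 × 17.25%/12 / (1 − (1+0.0143750)^−60) = £1,241.86.
Refinanced payment = 43,462.80 × 0.0138542 / (1 − (1+0.0138542)^−60) = £1,071.42.
Monthly savings = £1,241.86 − £1,071.42 = £170.44.
Break-even = £700.00 / £170.44 = 4.11 → 5 months.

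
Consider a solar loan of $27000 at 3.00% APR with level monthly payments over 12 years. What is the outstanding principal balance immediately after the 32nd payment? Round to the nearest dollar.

$21,810

With monthly rate i = 3%/12 = 0.0025000, the balance after k of n payments is P · [(1+i)^n − (1+i)^k] / [(1+i)^n − 1].
(1+0.0025000)^144 = 1.43268563 and (1+0.0025000)^32 = 1.08317892, so the balance is 27,000 × (1.43268563 − 1.08317892) / (1.43268563 − 1) = $21,809.56.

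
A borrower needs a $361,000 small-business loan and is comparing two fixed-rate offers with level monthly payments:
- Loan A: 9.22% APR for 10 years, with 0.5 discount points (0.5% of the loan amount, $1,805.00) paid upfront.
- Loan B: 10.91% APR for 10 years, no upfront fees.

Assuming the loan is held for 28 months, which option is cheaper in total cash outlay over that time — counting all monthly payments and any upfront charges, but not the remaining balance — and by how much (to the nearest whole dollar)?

Loan A by $7,668

Loan A: at 9.22% the monthly rate is 0.0076833, so the payment is 361,000 × 0.0076833 / (1 − 1.0076833^−120) = $4,616.09.
Loan B: at 10.91% the monthly rate is 0.0090917, so the payment is 361,000 × 0.0090917 / (1 − 1.0090917^−120) = $4,954.40.
Over 28 months: Loan A costs 28 × $4,616.09 + $1,805.00 = $131,055.52; Loan B costs 28 × $4,954.40 = $138,723.20.
Loan A is cheaper by $138,723.20 − $131,055.52 = $7,667.68.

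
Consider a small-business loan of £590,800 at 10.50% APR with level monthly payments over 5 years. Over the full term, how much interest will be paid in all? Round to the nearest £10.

Monthly rate = 10.5%/12 = 0.0087500; payment = 590,800 × 0.0087500 / (1 − (1+0.0087500)^−60) = £12,698.60.
Total paid = 60 × £12,698.60 = £761,916.00; interest = £761,916.00 − £590,800 = £171,116.00.

£171,120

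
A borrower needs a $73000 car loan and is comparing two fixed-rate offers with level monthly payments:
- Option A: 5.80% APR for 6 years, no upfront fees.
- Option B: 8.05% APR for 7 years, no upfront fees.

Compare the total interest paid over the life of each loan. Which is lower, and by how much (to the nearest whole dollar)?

Option A: at 5.80% the monthly rate is 0.0048333, so the payment is 73,000 × 0.0048333 / (1 − 1.0048333^−72) = $1,202.94.
Total interest on Option A = 72 × $1,202.94 − $73,000 = $13,611.68.
Option B: at 8.05% the monthly rate is 0.0067083, so the payment is 73,000 × 0.0067083 / (1 − 1.0067083^−84) = $1,139.61.
Total interest on Option B = 84 × $1,139.61 − $73,000 = $22,727.24.
Option A is lower by $9,115.56.

Option A by $9,116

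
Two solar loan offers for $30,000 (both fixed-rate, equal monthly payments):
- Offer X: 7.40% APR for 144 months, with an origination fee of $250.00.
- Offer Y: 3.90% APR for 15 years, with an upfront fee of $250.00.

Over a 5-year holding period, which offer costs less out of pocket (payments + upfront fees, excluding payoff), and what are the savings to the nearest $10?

Offer X: at 7.40% the monthly rate is 0.0061667, so the payment is 30,000 × 0.0061667 / (1 − 1.0061667^−144) = $314.95.
Offer Y: monthly rate = 3.9%/12 = 0.0032500; payment = 30,000 × 0.0032500 / (1 − (1+0.0032500)^−180) = $220.41.
Over 60 months: Offer X costs 60 × $314.95 + $250.00 = $19,147.00; Offer Y costs 60 × $220.41 + $250.00 = $13,474.60.
Offer Y is cheaper by $19,147.00 − $13,474.60 = $5,672.40.

Offer Y by $5,670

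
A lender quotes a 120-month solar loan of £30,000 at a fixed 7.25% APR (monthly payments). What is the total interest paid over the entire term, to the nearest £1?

£12,264

Monthly rate = 7.25%/12 = 0.0060417; payment = 30,000 × 0.0060417 / (1 − (1+0.0060417)^−120) = £352.20.
Total paid = 120 × £352.20 = £42,264.00; interest = £42,264.00 − £30,000 = £12,264.00.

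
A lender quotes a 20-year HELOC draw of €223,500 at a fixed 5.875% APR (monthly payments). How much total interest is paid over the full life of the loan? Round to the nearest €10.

€156,940

Monthly rate = 5.875%/12 = 0.0048958; payment = 223,500 × 0.0048958 / (1 − (1+0.0048958)^−240) = €1,585.15.
Total paid = 240 × €1,585.15 = €380,436.00; interest = €380,436.00 − €223,500 = €156,936.00.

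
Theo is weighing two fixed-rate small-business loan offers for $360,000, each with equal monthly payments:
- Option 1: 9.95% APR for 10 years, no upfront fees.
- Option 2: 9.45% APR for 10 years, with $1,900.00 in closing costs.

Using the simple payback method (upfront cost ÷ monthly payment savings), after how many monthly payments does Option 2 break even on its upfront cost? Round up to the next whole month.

20 months

Option 1: at 9.95% the monthly rate is 0.0082917, so the payment is 360,000 × 0.0082917 / (1 − 1.0082917^−120) = $4,747.46.
Option 2: at 9.45% the monthly rate is 0.0078750, so the payment is 360,000 × 0.0078750 / (1 − 1.0078750^−120) = $4,648.46.
Monthly savings = $4,747.46 − $4,648.46 = $99.00.
Break-even = $1,900.00 / $99.00 = 19.19 → 20 months.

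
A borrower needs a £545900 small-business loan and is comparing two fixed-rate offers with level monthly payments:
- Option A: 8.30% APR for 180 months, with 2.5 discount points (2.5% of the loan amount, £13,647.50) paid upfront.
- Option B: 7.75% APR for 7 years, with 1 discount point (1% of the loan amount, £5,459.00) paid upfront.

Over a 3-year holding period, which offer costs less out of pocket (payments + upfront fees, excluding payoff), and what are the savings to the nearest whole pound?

Option A: monthly rate = 8.3%/12 = 0.0069167; payment = 545,900 × 0.0069167 / (1 − (1+0.0069167)^−180) = £5,311.89.
Option B: monthly rate = 7.75%/12 = 0.0064583; payment = 545,900 × 0.0064583 / (1 − (1+0.0064583)^−84) = £8,440.68.
Over 36 months: Option A costs 36 × £5,311.89 + £13,647.50 = £204,875.54; Option B costs 36 × £8,440.68 + £5,459.00 = £309,323.48.
Option A is cheaper by £309,323.48 − £204,875.54 = £104,447.94.

Option A by £104,448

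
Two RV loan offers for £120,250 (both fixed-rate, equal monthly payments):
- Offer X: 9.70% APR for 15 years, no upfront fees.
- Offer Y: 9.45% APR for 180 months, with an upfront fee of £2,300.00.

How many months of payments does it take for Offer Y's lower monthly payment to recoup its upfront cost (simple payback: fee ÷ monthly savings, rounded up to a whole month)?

127 months

Offer X: monthly rate = 9.7%/12 = 0.0080833; payment = 120,250 × 0.0080833 / (1 − (1+0.0080833)^−180) = £1,270.23.
Offer Y: monthly rate = 9.45%/12 = 0.0078750; payment = 120,250 × 0.0078750 / (1 − (1+0.0078750)^−180) = £1,252.05.
Monthly savings = £1,270.23 − £1,252.05 = £18.18.
Break-even = £2,300.00 / £18.18 = 126.51 → 127 months.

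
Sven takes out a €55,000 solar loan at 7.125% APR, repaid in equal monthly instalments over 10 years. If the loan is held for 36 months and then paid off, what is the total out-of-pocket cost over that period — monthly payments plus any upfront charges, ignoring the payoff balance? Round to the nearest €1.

At 7.125% the monthly rate is 0.0059375, so the payment is 55,000 × 0.0059375 / (1 − 1.0059375^−120) = €642.15.
Total outlay = 36 × €642.15 = €23,117.40.

€23,117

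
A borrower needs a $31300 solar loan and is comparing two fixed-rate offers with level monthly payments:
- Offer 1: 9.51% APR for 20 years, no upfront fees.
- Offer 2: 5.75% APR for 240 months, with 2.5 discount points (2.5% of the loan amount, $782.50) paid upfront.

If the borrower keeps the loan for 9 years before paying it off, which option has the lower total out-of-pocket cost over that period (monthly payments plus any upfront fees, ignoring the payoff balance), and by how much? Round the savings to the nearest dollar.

Offer 2 by $7,016

Offer 1: monthly rate = 9.51%/12 = 0.0079250; payment = 31,300 × 0.0079250 / (1 − (1+0.0079250)^−240) = $291.96.
Offer 2: monthly rate = 5.75%/12 = 0.0047917; payment = 31,300 × 0.0047917 / (1 − (1+0.0047917)^−240) = $219.75.
Over 108 months: Offer 1 costs 108 × $291.96 = $31,531.68; Offer 2 costs 108 × $219.75 + $782.50 = $24,515.50.
Offer 2 is cheaper by $31,531.68 − $24,515.50 = $7,016.18.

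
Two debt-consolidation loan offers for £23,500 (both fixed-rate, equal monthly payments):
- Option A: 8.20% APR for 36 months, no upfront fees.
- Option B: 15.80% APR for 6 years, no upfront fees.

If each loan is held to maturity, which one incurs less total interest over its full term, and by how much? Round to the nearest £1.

Option A: monthly rate = 8.2%/12 = 0.0068333; payment = 23,500 × 0.0068333 / (1 − (1+0.0068333)^−36) = £738.57.
Total interest on Option A = 36 × £738.57 − £23,500 = £3,088.52.
Option B: monthly rate = 15.8%/12 = 0.0131667; payment = 23,500 × 0.0131667 / (1 − (1+0.0131667)^−72) = £507.17.
Total interest on Option B = 72 × £507.17 − £23,500 = £13,016.24.
Option A is lower by £9,927.72.

Option A by £9,928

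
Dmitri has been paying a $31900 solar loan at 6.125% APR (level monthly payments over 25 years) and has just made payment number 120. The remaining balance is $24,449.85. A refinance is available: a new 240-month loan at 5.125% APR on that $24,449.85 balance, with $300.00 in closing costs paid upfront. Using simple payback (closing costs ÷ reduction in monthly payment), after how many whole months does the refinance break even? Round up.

Current payment = 31,900 × 6.125%/12 / (1 − (1+0.0051042)^−300) = $207.98.
Refinanced payment = 24,449.85 × 0.0042708 / (1 − (1+0.0042708)^−240) = $163.05.
Monthly savings = $207.98 − $163.05 = $44.93.
Break-even = $300.00 / $44.93 = 6.68 → 7 months.

7 months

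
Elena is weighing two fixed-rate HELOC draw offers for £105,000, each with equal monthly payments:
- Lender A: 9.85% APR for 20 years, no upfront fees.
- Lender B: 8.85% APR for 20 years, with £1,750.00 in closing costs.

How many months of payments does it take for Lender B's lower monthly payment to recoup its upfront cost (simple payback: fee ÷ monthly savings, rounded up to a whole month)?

Lender A: at 9.85% the monthly rate is 0.0082083, so the payment is 105,000 × 0.0082083 / (1 − 1.0082083^−240) = £1,002.86.
Lender B: at 8.85% the monthly rate is 0.0073750, so the payment is 105,000 × 0.0073750 / (1 − 1.0073750^−240) = £934.61.
Monthly savings = £1,002.86 − £934.61 = £68.25.
Break-even = £1,750.00 / £68.25 = 25.64 → 26 months.

26 months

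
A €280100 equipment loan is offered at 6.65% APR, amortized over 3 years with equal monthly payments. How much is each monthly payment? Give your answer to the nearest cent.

€8,603.92

Monthly rate = 6.65%/12 = 0.0055417; payment = 280,100 × 0.0055417 / (1 − (1+0.0055417)^−36) = €8,603.92.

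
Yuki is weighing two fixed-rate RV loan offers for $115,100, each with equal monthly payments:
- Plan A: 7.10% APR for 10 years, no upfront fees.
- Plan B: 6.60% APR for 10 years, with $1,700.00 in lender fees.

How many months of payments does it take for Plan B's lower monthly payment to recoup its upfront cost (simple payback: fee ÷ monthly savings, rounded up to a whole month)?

Plan A: at 7.10% the monthly rate is 0.0059167, so the payment is 115,100 × 0.0059167 / (1 − 1.0059167^−120) = $1,342.35.
Plan B: monthly rate = 6.6%/12 = 0.0055000; payment = 115,100 × 0.0055000 / (1 − (1+0.0055000)^−120) = $1,312.80.
Monthly savings = $1,342.35 − $1,312.80 = $29.55.
Break-even = $1,700.00 / $29.55 = 57.53 → 58 months.

58 months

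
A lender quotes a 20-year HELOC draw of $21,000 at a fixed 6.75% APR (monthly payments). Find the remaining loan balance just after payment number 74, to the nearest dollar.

With monthly rate i = 6.75%/12 = 0.0056250, the balance after k of n payments is P · [(1+i)^n − (1+i)^k] / [(1+i)^n − 1].
(1+0.0056250)^240 = 3.84286162 and (1+0.0056250)^74 = 1.51449745, so the balance is 21,000 × (3.84286162 − 1.51449745) / (3.84286162 − 1) = $17,199.45.

$17,199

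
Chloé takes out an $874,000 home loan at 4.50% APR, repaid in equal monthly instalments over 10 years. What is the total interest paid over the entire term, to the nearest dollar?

Monthly rate = 4.5%/12 = 0.0037500; payment = 874,000 × 0.0037500 / (1 − (1+0.0037500)^−120) = $9,058.00.
Total paid = 120 × $9,058.00 = $1,086,960.00; interest = $1,086,960.00 − $874,000 = $212,960.00.

$212,960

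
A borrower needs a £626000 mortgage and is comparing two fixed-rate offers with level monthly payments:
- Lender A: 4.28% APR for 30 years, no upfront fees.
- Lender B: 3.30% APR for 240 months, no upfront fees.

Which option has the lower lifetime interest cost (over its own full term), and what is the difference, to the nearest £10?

Lender B by £256,630

Lender A: monthly rate = 4.28%/12 = 0.0035667; payment = 626,000 × 0.0035667 / (1 − (1+0.0035667)^−360) = £3,090.55.
Total interest on Lender A = 360 × £3,090.55 − £626,000 = £486,598.00.
Lender B: at 3.30% the monthly rate is 0.0027500, so the payment is 626,000 × 0.0027500 / (1 − 1.0027500^−240) = £3,566.54.
Total interest on Lender B = 240 × £3,566.54 − £626,000 = £229,969.60.
Lender B is lower by £256,628.40.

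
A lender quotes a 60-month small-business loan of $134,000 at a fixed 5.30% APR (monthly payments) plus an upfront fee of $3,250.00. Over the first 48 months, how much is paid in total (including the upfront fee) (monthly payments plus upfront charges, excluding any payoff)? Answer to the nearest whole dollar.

$125,516

At 5.30% the monthly rate is 0.0044167, so the payment is 134,000 × 0.0044167 / (1 − 1.0044167^−60) = $2,547.20.
Total outlay = 48 × $2,547.20 + $3,250.00 = $125,515.60.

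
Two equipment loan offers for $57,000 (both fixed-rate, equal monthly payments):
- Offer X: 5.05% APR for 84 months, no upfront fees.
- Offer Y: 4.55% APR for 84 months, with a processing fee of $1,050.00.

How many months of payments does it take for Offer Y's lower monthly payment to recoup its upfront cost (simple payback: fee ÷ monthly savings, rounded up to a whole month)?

Offer X: at 5.05% the monthly rate is 0.0042083, so the payment is 57,000 × 0.0042083 / (1 − 1.0042083^−84) = $806.97.
Offer Y: at 4.55% the monthly rate is 0.0037917, so the payment is 57,000 × 0.0037917 / (1 − 1.0037917^−84) = $793.64.
Monthly savings = $806.97 − $793.64 = $13.33.
Break-even = $1,050.00 / $13.33 = 78.77 → 79 months.

79 months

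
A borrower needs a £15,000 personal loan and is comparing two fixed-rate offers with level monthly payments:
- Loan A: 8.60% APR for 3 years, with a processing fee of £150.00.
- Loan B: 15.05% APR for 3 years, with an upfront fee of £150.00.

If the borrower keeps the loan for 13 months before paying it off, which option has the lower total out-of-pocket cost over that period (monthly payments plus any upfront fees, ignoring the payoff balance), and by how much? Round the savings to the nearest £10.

Loan A by £600

Loan A: monthly rate = 8.6%/12 = 0.0071667; payment = 15,000 × 0.0071667 / (1 − (1+0.0071667)^−36) = £474.21.
Loan B: monthly rate = 15.05%/12 = 0.0125417; payment = 15,000 × 0.0125417 / (1 − (1+0.0125417)^−36) = £520.35.
Over 13 months: Loan A costs 13 × £474.21 + £150.00 = £6,314.73; Loan B costs 13 × £520.35 + £150.00 = £6,914.55.
Loan A is cheaper by £6,914.55 − £6,314.73 = £599.82.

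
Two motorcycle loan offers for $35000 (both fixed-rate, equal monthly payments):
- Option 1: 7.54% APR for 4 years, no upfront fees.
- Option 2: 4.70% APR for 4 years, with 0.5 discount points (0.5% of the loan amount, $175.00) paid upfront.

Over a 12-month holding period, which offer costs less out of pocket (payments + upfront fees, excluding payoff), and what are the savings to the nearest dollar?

Option 1: at 7.54% the monthly rate is 0.0062833, so the payment is 35,000 × 0.0062833 / (1 − 1.0062833^−48) = $846.92.
Option 2: monthly rate = 4.7%/12 = 0.0039167; payment = 35,000 × 0.0039167 / (1 − (1+0.0039167)^−48) = $801.28.
Over 12 months: Option 1 costs 12 × $846.92 = $10,163.04; Option 2 costs 12 × $801.28 + $175.00 = $9,790.36.
Option 2 is cheaper by $10,163.04 − $9,790.36 = $372.68.

Option 2 by $373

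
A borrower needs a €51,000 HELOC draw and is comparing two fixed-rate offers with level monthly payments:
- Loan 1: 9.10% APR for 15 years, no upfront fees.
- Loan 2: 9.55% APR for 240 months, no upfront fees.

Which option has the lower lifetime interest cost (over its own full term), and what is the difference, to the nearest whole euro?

Loan 1: at 9.10% the monthly rate is 0.0075833, so the payment is 51,000 × 0.0075833 / (1 − 1.0075833^−180) = €520.31.
Total interest on Loan 1 = 180 × €520.31 − €51,000 = €42,655.80.
Loan 2: monthly rate = 9.55%/12 = 0.0079583; payment = 51,000 × 0.0079583 / (1 − (1+0.0079583)^−240) = €477.05.
Total interest on Loan 2 = 240 × €477.05 − €51,000 = €63,492.00.
Loan 1 is lower by €20,836.20.

Loan 1 by €20,836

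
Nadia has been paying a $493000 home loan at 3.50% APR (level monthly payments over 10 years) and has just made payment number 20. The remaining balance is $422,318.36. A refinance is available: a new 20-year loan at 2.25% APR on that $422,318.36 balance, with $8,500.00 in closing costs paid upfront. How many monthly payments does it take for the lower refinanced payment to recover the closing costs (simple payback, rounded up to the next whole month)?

4 months

Current payment = 493,000 × 3.5%/12 / (1 − (1+0.0029167)^−120) = $4,875.07.
Refinanced payment = 422,318.36 × 0.0018750 / (1 − (1+0.0018750)^−240) = $2,186.80.
Monthly savings = $4,875.07 − $2,186.80 = $2,688.27.
Break-even = $8,500.00 / $2,688.27 = 3.16 → 4 months.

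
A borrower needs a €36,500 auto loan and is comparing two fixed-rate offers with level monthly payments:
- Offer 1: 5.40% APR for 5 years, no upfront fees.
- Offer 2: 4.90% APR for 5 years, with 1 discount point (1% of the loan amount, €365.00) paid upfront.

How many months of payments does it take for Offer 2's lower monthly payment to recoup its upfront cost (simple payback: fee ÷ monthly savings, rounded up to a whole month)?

44 months

Offer 1: monthly rate = 5.4%/12 = 0.0045000; payment = 36,500 × 0.0045000 / (1 − (1+0.0045000)^−60) = €695.51.
Offer 2: monthly rate = 4.9%/12 = 0.0040833; payment = 36,500 × 0.0040833 / (1 − (1+0.0040833)^−60) = €687.13.
Monthly savings = €695.51 − €687.13 = €8.38.
Break-even = €365.00 / €8.38 = 43.56 → 44 months.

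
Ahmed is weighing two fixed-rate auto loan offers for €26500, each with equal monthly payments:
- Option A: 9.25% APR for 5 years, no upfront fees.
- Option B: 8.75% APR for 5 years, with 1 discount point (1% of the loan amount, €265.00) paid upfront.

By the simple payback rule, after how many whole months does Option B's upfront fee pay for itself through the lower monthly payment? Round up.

42 months

Option A: at 9.25% the monthly rate is 0.0077083, so the payment is 26,500 × 0.0077083 / (1 − 1.0077083^−60) = €553.32.
Option B: monthly rate = 8.75%/12 = 0.0072917; payment = 26,500 × 0.0072917 / (1 − (1+0.0072917)^−60) = €546.89.
Monthly savings = €553.32 − €546.89 = €6.43.
Break-even = €265.00 / €6.43 = 41.21 → 42 months.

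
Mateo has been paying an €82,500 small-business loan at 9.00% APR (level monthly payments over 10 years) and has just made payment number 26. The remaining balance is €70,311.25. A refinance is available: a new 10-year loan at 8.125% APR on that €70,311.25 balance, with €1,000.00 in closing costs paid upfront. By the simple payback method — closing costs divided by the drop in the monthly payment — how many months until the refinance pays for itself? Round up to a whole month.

6 months

Current payment = 82,500 × 9%/12 / (1 − (1+0.0075000)^−120) = €1,045.08.
Refinanced payment = 70,311.25 × 0.0067708 / (1 − (1+0.0067708)^−120) = €857.72.
Monthly savings = €1,045.08 − €857.72 = €187.36.
Break-even = €1,000.00 / €187.36 = 5.34 → 6 months.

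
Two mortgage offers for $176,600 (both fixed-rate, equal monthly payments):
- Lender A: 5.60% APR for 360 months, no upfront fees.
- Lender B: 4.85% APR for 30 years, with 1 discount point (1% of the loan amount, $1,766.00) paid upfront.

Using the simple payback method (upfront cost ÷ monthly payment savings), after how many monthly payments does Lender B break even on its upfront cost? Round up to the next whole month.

Lender A: at 5.60% the monthly rate is 0.0046667, so the payment is 176,600 × 0.0046667 / (1 − 1.0046667^−360) = $1,013.82.
Lender B: at 4.85% the monthly rate is 0.0040417, so the payment is 176,600 × 0.0040417 / (1 − 1.0040417^−360) = $931.90.
Monthly savings = $1,013.82 − $931.90 = $81.92.
Break-even = $1,766.00 / $81.92 = 21.56 → 22 months.

22 months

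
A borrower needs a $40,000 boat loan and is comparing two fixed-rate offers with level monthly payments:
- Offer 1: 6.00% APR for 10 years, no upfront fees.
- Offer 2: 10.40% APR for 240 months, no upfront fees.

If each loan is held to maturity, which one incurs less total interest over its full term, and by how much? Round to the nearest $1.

Offer 1: at 6.00% the monthly rate is 0.0050000, so the payment is 40,000 × 0.0050000 / (1 − 1.0050000^−120) = $444.08.
Total interest on Offer 1 = 120 × $444.08 − $40,000 = $13,289.60.
Offer 2: at 10.40% the monthly rate is 0.0086667, so the payment is 40,000 × 0.0086667 / (1 − 1.0086667^−240) = $396.67.
Total interest on Offer 2 = 240 × $396.67 − $40,000 = $55,200.80.
Offer 1 is lower by $41,911.20.

Offer 1 by $41,911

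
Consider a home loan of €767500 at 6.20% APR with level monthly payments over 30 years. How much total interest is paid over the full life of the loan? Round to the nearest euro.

€924,752

Monthly rate = 6.2%/12 = 0.0051667; payment = 767,500 × 0.0051667 / (1 − (1+0.0051667)^−360) = €4,700.70.
Total paid = 360 × €4,700.70 = €1,692,252.00; interest = €1,692,252.00 − €767,500 = €924,752.00.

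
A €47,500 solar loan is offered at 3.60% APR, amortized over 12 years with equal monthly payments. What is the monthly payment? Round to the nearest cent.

Monthly rate = 3.6%/12 = 0.0030000; payment = 47,500 × 0.0030000 / (1 − (1+0.0030000)^−144) = €406.71.

€406.71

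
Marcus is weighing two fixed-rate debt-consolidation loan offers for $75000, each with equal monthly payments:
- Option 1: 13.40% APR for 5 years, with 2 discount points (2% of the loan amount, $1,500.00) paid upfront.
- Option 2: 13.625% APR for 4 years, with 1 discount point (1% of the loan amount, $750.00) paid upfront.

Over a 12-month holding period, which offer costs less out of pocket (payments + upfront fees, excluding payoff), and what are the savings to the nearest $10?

Option 1 by $3,010

Option 1: at 13.40% the monthly rate is 0.0111667, so the payment is 75,000 × 0.0111667 / (1 − 1.0111667^−60) = $1,721.88.
Option 2: monthly rate = 13.625%/12 = 0.0113542; payment = 75,000 × 0.0113542 / (1 − (1+0.0113542)^−48) = $2,035.41.
Over 12 months: Option 1 costs 12 × $1,721.88 + $1,500.00 = $22,162.56; Option 2 costs 12 × $2,035.41 + $750.00 = $25,174.92.
Option 1 is cheaper by $25,174.92 − $22,162.56 = $3,012.36.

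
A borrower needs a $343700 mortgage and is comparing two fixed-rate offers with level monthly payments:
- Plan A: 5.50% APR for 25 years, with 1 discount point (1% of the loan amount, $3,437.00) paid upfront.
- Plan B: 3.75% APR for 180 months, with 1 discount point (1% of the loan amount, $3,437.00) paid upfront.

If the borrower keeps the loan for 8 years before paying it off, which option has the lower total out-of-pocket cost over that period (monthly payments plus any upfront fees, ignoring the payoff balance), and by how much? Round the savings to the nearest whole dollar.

Plan A by $37,329

Plan A: monthly rate = 5.5%/12 = 0.0045833; payment = 343,700 × 0.0045833 / (1 − (1+0.0045833)^−300) = $2,110.62.
Plan B: monthly rate = 3.75%/12 = 0.0031250; payment = 343,700 × 0.0031250 / (1 − (1+0.0031250)^−180) = $2,499.46.
Over 96 months: Plan A costs 96 × $2,110.62 + $3,437.00 = $206,056.52; Plan B costs 96 × $2,499.46 + $3,437.00 = $243,385.16.
Plan A is cheaper by $243,385.16 − $206,056.52 = $37,328.64.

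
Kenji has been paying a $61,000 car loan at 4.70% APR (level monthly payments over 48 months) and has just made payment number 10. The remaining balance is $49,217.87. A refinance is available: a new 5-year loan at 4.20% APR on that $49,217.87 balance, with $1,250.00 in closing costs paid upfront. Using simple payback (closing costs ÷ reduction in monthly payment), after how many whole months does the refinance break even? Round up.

Current payment = 61,000 × 4.7%/12 / (1 − (1+0.0039167)^−48) = $1,396.51.
Refinanced payment = 49,217.87 × 0.0035000 / (1 − (1+0.0035000)^−60) = $910.87.
Monthly savings = $1,396.51 − $910.87 = $485.64.
Break-even = $1,250.00 / $485.64 = 2.57 → 3 months.

3 months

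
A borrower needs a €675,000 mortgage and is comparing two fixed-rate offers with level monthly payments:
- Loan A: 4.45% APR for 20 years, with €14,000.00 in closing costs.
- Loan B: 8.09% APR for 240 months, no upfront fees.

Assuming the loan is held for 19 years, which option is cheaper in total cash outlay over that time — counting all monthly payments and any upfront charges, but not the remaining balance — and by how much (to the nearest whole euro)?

Loan A: monthly rate = 4.45%/12 = 0.0037083; payment = 675,000 × 0.0037083 / (1 − (1+0.0037083)^−240) = €4,252.19.
Loan B: monthly rate = 8.09%/12 = 0.0067417; payment = 675,000 × 0.0067417 / (1 − (1+0.0067417)^−240) = €5,683.84.
Over 228 months: Loan A costs 228 × €4,252.19 + €14,000.00 = €983,499.32; Loan B costs 228 × €5,683.84 = €1,295,915.52.
Loan A is cheaper by €1,295,915.52 − €983,499.32 = €312,416.20.

Loan A by €312,416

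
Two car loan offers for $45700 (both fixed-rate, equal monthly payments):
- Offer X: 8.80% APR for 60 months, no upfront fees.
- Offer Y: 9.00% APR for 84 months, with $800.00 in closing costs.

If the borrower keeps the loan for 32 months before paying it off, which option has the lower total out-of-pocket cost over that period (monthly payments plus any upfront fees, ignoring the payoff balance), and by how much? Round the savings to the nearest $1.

Offer X: monthly rate = 8.8%/12 = 0.0073333; payment = 45,700 × 0.0073333 / (1 − (1+0.0073333)^−60) = $944.23.
Offer Y: monthly rate = 9%/12 = 0.0075000; payment = 45,700 × 0.0075000 / (1 − (1+0.0075000)^−84) = $735.27.
Over 32 months: Offer X costs 32 × $944.23 = $30,215.36; Offer Y costs 32 × $735.27 + $800.00 = $24,328.64.
Offer Y is cheaper by $30,215.36 − $24,328.64 = $5,886.72.

Offer Y by $5,887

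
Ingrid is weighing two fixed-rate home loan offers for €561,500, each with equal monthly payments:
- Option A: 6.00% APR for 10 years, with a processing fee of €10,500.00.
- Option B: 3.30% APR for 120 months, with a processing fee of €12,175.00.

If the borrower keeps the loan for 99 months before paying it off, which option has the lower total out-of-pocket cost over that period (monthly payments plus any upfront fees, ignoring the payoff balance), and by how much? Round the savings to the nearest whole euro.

Option A: monthly rate = 6%/12 = 0.0050000; payment = 561,500 × 0.0050000 / (1 − (1+0.0050000)^−120) = €6,233.80.
Option B: monthly rate = 3.3%/12 = 0.0027500; payment = 561,500 × 0.0027500 / (1 − (1+0.0027500)^−120) = €5,499.99.
Over 99 months: Option A costs 99 × €6,233.80 + €10,500.00 = €627,646.20; Option B costs 99 × €5,499.99 + €12,175.00 = €556,674.01.
Option B is cheaper by €627,646.20 − €556,674.01 = €70,972.19.

Option B by €70,972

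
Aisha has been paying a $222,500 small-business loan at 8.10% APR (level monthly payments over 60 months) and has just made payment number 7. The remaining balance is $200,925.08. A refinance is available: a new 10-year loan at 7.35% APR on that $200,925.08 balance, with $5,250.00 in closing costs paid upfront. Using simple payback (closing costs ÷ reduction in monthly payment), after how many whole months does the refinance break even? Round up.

Current payment = 222,500 × 8.1%/12 / (1 − (1+0.0067500)^−60) = $4,522.15.
Refinanced payment = 200,925.08 × 0.0061250 / (1 − (1+0.0061250)^−120) = $2,369.32.
Monthly savings = $4,522.15 − $2,369.32 = $2,152.83.
Break-even = $5,250.00 / $2,152.83 = 2.44 → 3 months.

3 months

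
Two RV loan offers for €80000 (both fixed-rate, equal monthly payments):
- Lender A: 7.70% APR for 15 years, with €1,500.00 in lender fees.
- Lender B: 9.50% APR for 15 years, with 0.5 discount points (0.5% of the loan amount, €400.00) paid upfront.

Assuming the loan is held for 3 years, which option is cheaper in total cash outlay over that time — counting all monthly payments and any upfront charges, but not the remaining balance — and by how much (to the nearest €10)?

Lender A by €1,950

Lender A: monthly rate = 7.7%/12 = 0.0064167; payment = 80,000 × 0.0064167 / (1 − (1+0.0064167)^−180) = €750.73.
Lender B: monthly rate = 9.5%/12 = 0.0079167; payment = 80,000 × 0.0079167 / (1 − (1+0.0079167)^−180) = €835.38.
Over 36 months: Lender A costs 36 × €750.73 + €1,500.00 = €28,526.28; Lender B costs 36 × €835.38 + €400.00 = €30,473.68.
Lender A is cheaper by €30,473.68 − €28,526.28 = €1,947.40.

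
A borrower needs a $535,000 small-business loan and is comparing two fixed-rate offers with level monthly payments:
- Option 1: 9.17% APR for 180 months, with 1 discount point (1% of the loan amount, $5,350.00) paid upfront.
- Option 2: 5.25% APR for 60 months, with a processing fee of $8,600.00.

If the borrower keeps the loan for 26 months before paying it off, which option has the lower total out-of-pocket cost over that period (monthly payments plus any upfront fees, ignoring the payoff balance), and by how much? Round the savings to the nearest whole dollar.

Option 1: at 9.17% the monthly rate is 0.0076417, so the payment is 535,000 × 0.0076417 / (1 − 1.0076417^−180) = $5,480.56.
Option 2: monthly rate = 5.25%/12 = 0.0043750; payment = 535,000 × 0.0043750 / (1 − (1+0.0043750)^−60) = $10,157.50.
Over 26 months: Option 1 costs 26 × $5,480.56 + $5,350.00 = $147,844.56; Option 2 costs 26 × $10,157.50 + $8,600.00 = $272,695.00.
Option 1 is cheaper by $272,695.00 − $147,844.56 = $124,850.44.

Option 1 by $124,850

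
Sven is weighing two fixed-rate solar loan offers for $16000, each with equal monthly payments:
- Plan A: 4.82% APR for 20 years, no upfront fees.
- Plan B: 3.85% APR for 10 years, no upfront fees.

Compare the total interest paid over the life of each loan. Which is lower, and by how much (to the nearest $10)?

Plan B by $5,660

Plan A: at 4.82% the monthly rate is 0.0040167, so the payment is 16,000 × 0.0040167 / (1 − 1.0040167^−240) = $104.01.
Total interest on Plan A = 240 × $104.01 − $16,000 = $8,962.40.
Plan B: at 3.85% the monthly rate is 0.0032083, so the payment is 16,000 × 0.0032083 / (1 − 1.0032083^−120) = $160.85.
Total interest on Plan B = 120 × $160.85 − $16,000 = $3,302.00.
Plan B is lower by $5,660.40.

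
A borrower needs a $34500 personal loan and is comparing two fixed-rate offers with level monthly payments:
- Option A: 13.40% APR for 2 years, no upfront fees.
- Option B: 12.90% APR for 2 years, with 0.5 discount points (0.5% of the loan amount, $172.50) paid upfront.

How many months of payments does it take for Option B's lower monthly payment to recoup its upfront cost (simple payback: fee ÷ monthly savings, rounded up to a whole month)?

22 months

Option A: at 13.40% the monthly rate is 0.0111667, so the payment is 34,500 × 0.0111667 / (1 − 1.0111667^−24) = $1,646.68.
Option B: monthly rate = 12.9%/12 = 0.0107500; payment = 34,500 × 0.0107500 / (1 − (1+0.0107500)^−24) = $1,638.57.
Monthly savings = $1,646.68 − $1,638.57 = $8.11.
Break-even = $172.50 / $8.11 = 21.27 → 22 months.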